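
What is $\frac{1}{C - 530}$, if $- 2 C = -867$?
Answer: $- \frac{2}{193} \approx -0.010363$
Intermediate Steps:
$C = \frac{867}{2}$ ($C = \left(- \frac{1}{2}\right) \left(-867\right) = \frac{867}{2} \approx 433.5$)
$\frac{1}{C - 530} = \frac{1}{\frac{867}{2} - 530} = \frac{1}{- \frac{193}{2}} = - \frac{2}{193}$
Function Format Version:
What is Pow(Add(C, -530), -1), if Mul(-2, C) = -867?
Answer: Rational(-2, 193) ≈ -0.010363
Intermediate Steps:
C = Rational(867, 2) (C = Mul(Rational(-1, 2), -867) = Rational(867, 2) ≈ 433.50)
Pow(Add(C, -530), -1) = Pow(Add(Rational(867, 2), -530), -1) = Pow(Rational(-193, 2), -1) = Rational(-2, 193)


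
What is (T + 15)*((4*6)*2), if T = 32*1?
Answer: 2256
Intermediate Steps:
T = 32
(T + 15)*((4*6)*2) = (32 + 15)*((4*6)*2) = 47*(24*2) = 47*48 = 2256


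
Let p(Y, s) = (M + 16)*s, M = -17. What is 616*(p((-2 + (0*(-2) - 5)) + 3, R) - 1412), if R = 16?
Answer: -879648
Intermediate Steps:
p(Y, s) = -s (p(Y, s) = (-17 + 16)*s = -s)
616*(p((-2 + (0*(-2) - 5)) + 3, R) - 1412) = 616*(-1*16 - 1412) = 616*(-16 - 1412) = 616*(-1428) = -879648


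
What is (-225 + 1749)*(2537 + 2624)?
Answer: 7865364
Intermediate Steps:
(-225 + 1749)*(2537 + 2624) = 1524*5161 = 7865364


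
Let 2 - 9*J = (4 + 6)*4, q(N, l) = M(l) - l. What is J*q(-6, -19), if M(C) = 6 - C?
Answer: -1672/9 ≈ -185.78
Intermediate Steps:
q(N, l) = 6 - 2*l (q(N, l) = (6 - l) - l = 6 - 2*l)
J = -38/9 (J = 2/9 - (4 + 6)*4/9 = 2/9 - 10*4/9 = 2/9 - 1/9*40 = 2/9 - 40/9 = -38/9 ≈ -4.2222)
J*q(-6, -19) = -38*(6 - 2*(-19))/9 = -38*(6 + 38)/9 = -38/9*44 = -1672/9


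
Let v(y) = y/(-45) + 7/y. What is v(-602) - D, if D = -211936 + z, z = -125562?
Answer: 1306168987/3870 ≈ 3.3751e+5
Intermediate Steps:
v(y) = 7/y - y/45 (v(y) = y*(-1/45) + 7/y = -y/45 + 7/y = 7/y - y/45)
D = -337498 (D = -211936 - 125562 = -337498)
v(-602) - D = (7/(-602) - 1/45*(-602)) - 1*(-337498) = (7*(-1/602) + 602/45) + 337498 = (-1/86 + 602/45) + 337498 = 51727/3870 + 337498 = 1306168987/3870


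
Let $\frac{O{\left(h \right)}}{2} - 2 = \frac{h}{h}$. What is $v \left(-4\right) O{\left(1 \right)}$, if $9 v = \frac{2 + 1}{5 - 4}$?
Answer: $-8$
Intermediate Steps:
$v = \frac{1}{3}$ ($v = \frac{\left(2 + 1\right) \frac{1}{5 - 4}}{9} = \frac{3 \cdot 1^{-1}}{9} = \frac{3 \cdot 1}{9} = \frac{1}{9} \cdot 3 = \frac{1}{3} \approx 0.33333$)
$O{\left(h \right)} = 6$ ($O{\left(h \right)} = 4 + 2 \frac{h}{h} = 4 + 2 \cdot 1 = 4 + 2 = 6$)
$v \left(-4\right) O{\left(1 \right)} = \frac{1}{3} \left(-4\right) 6 = \left(- \frac{4}{3}\right) 6 = -8$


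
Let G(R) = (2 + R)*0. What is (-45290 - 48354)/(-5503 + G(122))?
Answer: 93644/5503 ≈ 17.017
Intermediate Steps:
G(R) = 0
(-45290 - 48354)/(-5503 + G(122)) = (-45290 - 48354)/(-5503 + 0) = -93644/(-5503) = -93644*(-1/5503) = 93644/5503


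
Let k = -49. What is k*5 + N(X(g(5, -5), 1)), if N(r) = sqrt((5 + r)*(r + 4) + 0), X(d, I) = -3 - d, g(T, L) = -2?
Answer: -245 + 2*sqrt(3) ≈ -241.54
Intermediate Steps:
N(r) = sqrt((4 + r)*(5 + r)) (N(r) = sqrt((5 + r)*(4 + r) + 0) = sqrt((4 + r)*(5 + r) + 0) = sqrt((4 + r)*(5 + r)))
k*5 + N(X(g(5, -5), 1)) = -49*5 + sqrt(20 + (-3 - 1*(-2))**2 + 9*(-3 - 1*(-2))) = -245 + sqrt(20 + (-3 + 2)**2 + 9*(-3 + 2)) = -245 + sqrt(20 + (-1)**2 + 9*(-1)) = -245 + sqrt(20 + 1 - 9) = -245 + sqrt(12) = -245 + 2*sqrt(3)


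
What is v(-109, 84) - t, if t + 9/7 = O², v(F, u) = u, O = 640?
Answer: -2866603/7 ≈ -4.0951e+5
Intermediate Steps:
t = 2867191/7 (t = -9/7 + 640² = -9/7 + 409600 = 2867191/7 ≈ 4.0960e+5)
v(-109, 84) - t = 84 - 1*2867191/7 = 84 - 2867191/7 = -2866603/7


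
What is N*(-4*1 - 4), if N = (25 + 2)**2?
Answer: -5832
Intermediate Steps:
N = 729 (N = 27**2 = 729)
N*(-4*1 - 4) = 729*(-4*1 - 4) = 729*(-4 - 4) = 729*(-8) = -5832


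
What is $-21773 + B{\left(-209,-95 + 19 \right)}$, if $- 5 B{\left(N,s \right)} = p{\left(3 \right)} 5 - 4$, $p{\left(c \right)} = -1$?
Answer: $- \frac{108856}{5} \approx -21771.0$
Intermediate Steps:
$B{\left(N,s \right)} = \frac{9}{5}$ ($B{\left(N,s \right)} = - \frac{\left(-1\right) 5 - 4}{5} = - \frac{-5 - 4}{5} = \left(- \frac{1}{5}\right) \left(-9\right) = \frac{9}{5}$)
$-21773 + B{\left(-209,-95 + 19 \right)} = -21773 + \frac{9}{5} = - \frac{108856}{5}$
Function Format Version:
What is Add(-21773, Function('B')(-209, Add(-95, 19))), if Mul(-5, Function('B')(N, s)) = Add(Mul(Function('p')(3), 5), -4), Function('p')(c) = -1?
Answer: Rational(-108856, 5) ≈ -21771.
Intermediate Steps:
Function('B')(N, s) = Rational(9, 5) (Function('B')(N, s) = Mul(Rational(-1, 5), Add(Mul(-1, 5), -4)) = Mul(Rational(-1, 5), Add(-5, -4)) = Mul(Rational(-1, 5), -9) = Rational(9, 5))
Add(-21773, Function('B')(-209, Add(-95, 19))) = Add(-21773, Rational(9, 5)) = Rational(-108856, 5)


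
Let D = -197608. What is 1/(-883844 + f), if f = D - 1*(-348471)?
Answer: -1/732981 ≈ -1.3643e-6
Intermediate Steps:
f = 150863 (f = -197608 - 1*(-348471) = -197608 + 348471 = 150863)
1/(-883844 + f) = 1/(-883844 + 150863) = 1/(-732981) = -1/732981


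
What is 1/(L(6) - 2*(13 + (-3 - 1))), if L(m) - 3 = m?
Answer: -1/9 ≈ -0.11111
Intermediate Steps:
L(m) = 3 + m
1/(L(6) - 2*(13 + (-3 - 1))) = 1/((3 + 6) - 2*(13 + (-3 - 1))) = 1/(9 - 2*(13 - 4)) = 1/(9 - 2*9) = 1/(9 - 18) = 1/(-9) = -1/9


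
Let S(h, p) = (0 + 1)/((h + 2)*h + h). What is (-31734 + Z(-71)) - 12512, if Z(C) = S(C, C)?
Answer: -213619687/4828 ≈ -44246.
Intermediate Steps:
S(h, p) = 1/(h + h*(2 + h)) (S(h, p) = 1/((2 + h)*h + h) = 1/(h*(2 + h) + h) = 1/(h + h*(2 + h)))
Z(C) = 1/(C*(3 + C))
(-31734 + Z(-71)) - 12512 = (-31734 + 1/((-71)*(3 - 71))) - 12512 = (-31734 - 1/71/(-68)) - 12512 = (-31734 - 1/71*(-1/68)) - 12512 = (-31734 + 1/4828) - 12512 = -153211751/4828 - 12512 = -213619687/4828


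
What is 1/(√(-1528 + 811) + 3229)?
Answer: 3229/10427158 - I*√717/10427158 ≈ 0.00030967 - 2.568e-6*I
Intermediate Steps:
1/(√(-1528 + 811) + 3229) = 1/(√(-717) + 3229) = 1/(I*√717 + 3229) = 1/(3229 + I*√717)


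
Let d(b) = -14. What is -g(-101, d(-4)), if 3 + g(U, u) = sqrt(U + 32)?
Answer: 3 - I*sqrt(69) ≈ 3.0 - 8.3066*I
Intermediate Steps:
g(U, u) = -3 + sqrt(32 + U) (g(U, u) = -3 + sqrt(U + 32) = -3 + sqrt(32 + U))
-g(-101, d(-4)) = -(-3 + sqrt(32 - 101)) = -(-3 + sqrt(-69)) = -(-3 + I*sqrt(69)) = 3 - I*sqrt(69)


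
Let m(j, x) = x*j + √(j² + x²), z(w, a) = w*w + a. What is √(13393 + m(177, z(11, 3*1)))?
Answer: √(35341 + √46705) ≈ 188.57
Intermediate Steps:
z(w, a) = a + w² (z(w, a) = w² + a = a + w²)
m(j, x) = √(j² + x²) + j*x (m(j, x) = j*x + √(j² + x²) = √(j² + x²) + j*x)
√(13393 + m(177, z(11, 3*1))) = √(13393 + (√(177² + (3*1 + 11²)²) + 177*(3*1 + 11²))) = √(13393 + (√(31329 + (3 + 121)²) + 177*(3 + 121))) = √(13393 + (√(31329 + 124²) + 177*124)) = √(13393 + (√(31329 + 15376) + 21948)) = √(13393 + (√46705 + 21948)) = √(13393 + (21948 + √46705)) = √(35341 + √46705)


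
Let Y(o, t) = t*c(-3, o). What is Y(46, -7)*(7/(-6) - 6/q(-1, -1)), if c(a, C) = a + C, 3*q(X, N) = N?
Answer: -30401/6 ≈ -5066.8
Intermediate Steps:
q(X, N) = N/3
c(a, C) = C + a
Y(o, t) = t*(-3 + o) (Y(o, t) = t*(o - 3) = t*(-3 + o))
Y(46, -7)*(7/(-6) - 6/q(-1, -1)) = (-7*(-3 + 46))*(7/(-6) - 6/((1/3)*(-1))) = (-7*43)*(7*(-1/6) - 6/(-1/3)) = -301*(-7/6 - 6*(-3)) = -301*(-7/6 + 18) = -301*101/6 = -30401/6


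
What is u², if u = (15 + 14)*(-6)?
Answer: 30276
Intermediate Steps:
u = -174 (u = 29*(-6) = -174)
u² = (-174)² = 30276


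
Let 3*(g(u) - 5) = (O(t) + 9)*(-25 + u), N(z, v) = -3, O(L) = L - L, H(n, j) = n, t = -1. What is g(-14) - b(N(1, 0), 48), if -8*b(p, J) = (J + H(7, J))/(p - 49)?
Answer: -46647/416 ≈ -112.13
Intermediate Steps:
O(L) = 0
g(u) = -70 + 3*u (g(u) = 5 + ((0 + 9)*(-25 + u))/3 = 5 + (9*(-25 + u))/3 = 5 + (-225 + 9*u)/3 = 5 + (-75 + 3*u) = -70 + 3*u)
b(p, J) = -(7 + J)/(8*(-49 + p)) (b(p, J) = -(J + 7)/(8*(p - 49)) = -(7 + J)/(8*(-49 + p)))
g(-14) - b(N(1, 0), 48) = (-70 + 3*(-14)) - (-7 - 1*48)/(8*(-49 - 3)) = (-70 - 42) - (-7 - 48)/(8*(-52)) = -112 - (-1)*(-55)/(8*52) = -112 - 1*55/416 = -112 - 55/416 = -46647/416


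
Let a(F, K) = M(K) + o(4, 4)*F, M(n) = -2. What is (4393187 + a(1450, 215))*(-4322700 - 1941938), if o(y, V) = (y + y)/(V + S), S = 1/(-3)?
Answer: -302956860014730/11 ≈ -2.7542e+13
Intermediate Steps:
S = -⅓ ≈ -0.33333
o(y, V) = 2*y/(-⅓ + V) (o(y, V) = (y + y)/(V - ⅓) = (2*y)/(-⅓ + V) = 2*y/(-⅓ + V))
a(F, K) = -2 + 24*F/11 (a(F, K) = -2 + (6*4/(-1 + 3*4))*F = -2 + (6*4/(-1 + 12))*F = -2 + (6*4/11)*F = -2 + (6*4*(1/11))*F = -2 + 24*F/11)
(4393187 + a(1450, 215))*(-4322700 - 1941938) = (4393187 + (-2 + (24/11)*1450))*(-4322700 - 1941938) = (4393187 + (-2 + 34800/11))*(-6264638) = (4393187 + 34778/11)*(-6264638) = (48359835/11)*(-6264638) = -302956860014730/11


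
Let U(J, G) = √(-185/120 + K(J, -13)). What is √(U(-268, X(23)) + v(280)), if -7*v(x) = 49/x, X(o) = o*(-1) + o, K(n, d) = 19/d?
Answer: √(-15210 + 3900*I*√73086)/780 ≈ 0.92416 + 0.93759*I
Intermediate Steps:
X(o) = 0 (X(o) = -o + o = 0)
U(J, G) = I*√73086/156 (U(J, G) = √(-185/120 + 19/(-13)) = √(-185*1/120 + 19*(-1/13)) = √(-37/24 - 19/13) = √(-937/312) = I*√73086/156)
v(x) = -7/x
√(U(-268, X(23)) + v(280)) = √(I*√73086/156 - 7/280) = √(I*√73086/156 - 7*1/280) = √(I*√73086/156 - 1/40) = √(-1/40 + I*√73086/156)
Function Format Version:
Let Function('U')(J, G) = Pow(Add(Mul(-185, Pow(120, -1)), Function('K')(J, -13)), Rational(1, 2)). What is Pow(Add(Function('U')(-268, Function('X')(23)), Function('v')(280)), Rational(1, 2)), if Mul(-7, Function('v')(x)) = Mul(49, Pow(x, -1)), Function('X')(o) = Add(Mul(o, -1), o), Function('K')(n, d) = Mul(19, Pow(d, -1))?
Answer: Mul(Rational(1, 780), Pow(Add(-15210, Mul(3900, I, Pow(73086, Rational(1, 2)))), Rational(1, 2))) ≈ Add(0.92416, Mul(0.93759, I))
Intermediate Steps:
Function('X')(o) = 0 (Function('X')(o) = Add(Mul(-1, o), o) = 0)
Function('U')(J, G) = Mul(Rational(1, 156), I, Pow(73086, Rational(1, 2))) (Function('U')(J, G) = Pow(Add(Mul(-185, Pow(120, -1)), Mul(19, Pow(-13, -1))), Rational(1, 2)) = Pow(Add(Mul(-185, Rational(1, 120)), Mul(19, Rational(-1, 13))), Rational(1, 2)) = Pow(Add(Rational(-37, 24), Rational(-19, 13)), Rational(1, 2)) = Pow(Rational(-937, 312), Rational(1, 2)) = Mul(Rational(1, 156), I, Pow(73086, Rational(1, 2))))
Function('v')(x) = Mul(-7, Pow(x, -1)) (Function('v')(x) = Mul(Rational(-1, 7), Mul(49, Pow(x, -1))) = Mul(-7, Pow(x, -1)))
Pow(Add(Function('U')(-268, Function('X')(23)), Function('v')(280)), Rational(1, 2)) = Pow(Add(Mul(Rational(1, 156), I, Pow(73086, Rational(1, 2))), Mul(-7, Pow(280, -1))), Rational(1, 2)) = Pow(Add(Mul(Rational(1, 156), I, Pow(73086, Rational(1, 2))), Mul(-7, Rational(1, 280))), Rational(1, 2)) = Pow(Add(Mul(Rational(1, 156), I, Pow(73086, Rational(1, 2))), Rational(-1, 40)), Rational(1, 2)) = Pow(Add(Rational(-1, 40), Mul(Rational(1, 156), I, Pow(73086, Rational(1, 2)))), Rational(1, 2))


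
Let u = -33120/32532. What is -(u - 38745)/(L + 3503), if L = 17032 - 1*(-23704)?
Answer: 8080035/9225533 ≈ 0.87583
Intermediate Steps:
u = -2760/2711 (u = -33120*1/32532 = -2760/2711 ≈ -1.0181)
L = 40736 (L = 17032 + 23704 = 40736)
-(u - 38745)/(L + 3503) = -(-2760/2711 - 38745)/(40736 + 3503) = -(-105040455)/(2711*44239) = -1*(-8080035/9225533) = 8080035/9225533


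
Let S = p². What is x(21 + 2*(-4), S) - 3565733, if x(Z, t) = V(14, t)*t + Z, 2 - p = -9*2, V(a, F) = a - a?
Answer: -3565720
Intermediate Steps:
V(a, F) = 0
p = 20 (p = 2 - (-9)*2 = 2 - 1*(-18) = 2 + 18 = 20)
S = 400 (S = 20² = 400)
x(Z, t) = Z (x(Z, t) = 0*t + Z = 0 + Z = Z)
x(21 + 2*(-4), S) - 3565733 = (21 + 2*(-4)) - 3565733 = (21 - 8) - 3565733 = 13 - 3565733 = -3565720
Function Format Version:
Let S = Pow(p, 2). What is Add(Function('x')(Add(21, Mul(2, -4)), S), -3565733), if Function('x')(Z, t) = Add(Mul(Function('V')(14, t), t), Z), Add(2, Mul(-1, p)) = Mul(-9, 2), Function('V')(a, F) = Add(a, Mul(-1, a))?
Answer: -3565720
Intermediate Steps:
Function('V')(a, F) = 0
p = 20 (p = Add(2, Mul(-1, Mul(-9, 2))) = Add(2, Mul(-1, -18)) = Add(2, 18) = 20)
S = 400 (S = Pow(20, 2) = 400)
Function('x')(Z, t) = Z (Function('x')(Z, t) = Add(Mul(0, t), Z) = Add(0, Z) = Z)
Add(Function('x')(Add(21, Mul(2, -4)), S), -3565733) = Add(Add(21, Mul(2, -4)), -3565733) = Add(Add(21, -8), -3565733) = Add(13, -3565733) = -3565720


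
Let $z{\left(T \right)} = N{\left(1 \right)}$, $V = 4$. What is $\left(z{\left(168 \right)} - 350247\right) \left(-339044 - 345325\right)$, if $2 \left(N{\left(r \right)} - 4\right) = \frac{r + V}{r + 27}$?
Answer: $\frac{1917563124501}{8} \approx 2.397 \cdot 10^{11}$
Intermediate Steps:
$N{\left(r \right)} = 4 + \frac{4 + r}{2 \left(27 + r\right)}$ ($N{\left(r \right)} = 4 + \frac{\left(r + 4\right) \frac{1}{r + 27}}{2} = 4 + \frac{\left(4 + r\right) \frac{1}{27 + r}}{2} = 4 + \frac{\frac{1}{27 + r} \left(4 + r\right)}{2} = 4 + \frac{4 + r}{2 \left(27 + r\right)}$)
$z{\left(T \right)} = \frac{229}{56}$ ($z{\left(T \right)} = \frac{220 + 9 \cdot 1}{2 \left(27 + 1\right)} = \frac{220 + 9}{2 \cdot 28} = \frac{1}{2} \cdot \frac{1}{28} \cdot 229 = \frac{229}{56}$)
$\left(z{\left(168 \right)} - 350247\right) \left(-339044 - 345325\right) = \left(\frac{229}{56} - 350247\right) \left(-339044 - 345325\right) = \left(- \frac{19613603}{56}\right) \left(-684369\right) = \frac{1917563124501}{8}$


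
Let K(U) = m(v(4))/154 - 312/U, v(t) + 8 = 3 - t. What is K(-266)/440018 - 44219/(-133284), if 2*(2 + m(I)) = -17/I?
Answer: 85398139565843/257403259142568 ≈ 0.33177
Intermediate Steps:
v(t) = -5 - t (v(t) = -8 + (3 - t) = -5 - t)
m(I) = -2 - 17/(2*I) (m(I) = -2 + (-17/I)/2 = -2 - 17/(2*I))
K(U) = -19/2772 - 312/U (K(U) = (-2 - 17/(2*(-5 - 1*4)))/154 - 312/U = (-2 - 17/(2*(-5 - 4)))*(1/154) - 312/U = (-2 - 17/2/(-9))*(1/154) - 312/U = (-2 - 17/2*(-1/9))*(1/154) - 312/U = (-2 + 17/18)*(1/154) - 312/U = -19/18*1/154 - 312/U = -19/2772 - 312/U)
K(-266)/440018 - 44219/(-133284) = (-19/2772 - 312/(-266))/440018 - 44219/(-133284) = (-19/2772 - 312*(-1/266))*(1/440018) - 44219*(-1/133284) = (-19/2772 + 156/133)*(1/440018) + 44219/133284 = (61415/52668)*(1/440018) + 44219/133284 = 61415/23174868024 + 44219/133284 = 85398139565843/257403259142568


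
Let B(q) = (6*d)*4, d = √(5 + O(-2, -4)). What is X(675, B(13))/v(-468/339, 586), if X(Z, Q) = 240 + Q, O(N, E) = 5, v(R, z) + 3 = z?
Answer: 240/583 + 24*√10/583 ≈ 0.54184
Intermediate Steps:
v(R, z) = -3 + z
d = √10 (d = √(5 + 5) = √10 ≈ 3.1623)
B(q) = 24*√10 (B(q) = (6*√10)*4 = 24*√10)
X(675, B(13))/v(-468/339, 586) = (240 + 24*√10)/(-3 + 586) = (240 + 24*√10)/583 = (240 + 24*√10)*(1/583) = 240/583 + 24*√10/583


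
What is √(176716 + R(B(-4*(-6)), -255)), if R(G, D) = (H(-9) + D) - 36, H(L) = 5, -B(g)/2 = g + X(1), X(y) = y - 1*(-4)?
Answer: √176430 ≈ 420.04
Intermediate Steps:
X(y) = 4 + y (X(y) = y + 4 = 4 + y)
B(g) = -10 - 2*g (B(g) = -2*(g + (4 + 1)) = -2*(g + 5) = -2*(5 + g) = -10 - 2*g)
R(G, D) = -31 + D (R(G, D) = (5 + D) - 36 = -31 + D)
√(176716 + R(B(-4*(-6)), -255)) = √(176716 + (-31 - 255)) = √(176716 - 286) = √176430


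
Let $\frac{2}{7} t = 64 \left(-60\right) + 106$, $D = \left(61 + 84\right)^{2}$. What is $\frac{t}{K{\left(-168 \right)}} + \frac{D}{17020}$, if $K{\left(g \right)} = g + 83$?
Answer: $\frac{44844301}{289340} \approx 154.99$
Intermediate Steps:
$D = 21025$ ($D = 145^{2} = 21025$)
$t = -13069$ ($t = \frac{7 \left(64 \left(-60\right) + 106\right)}{2} = \frac{7 \left(-3840 + 106\right)}{2} = \frac{7}{2} \left(-3734\right) = -13069$)
$K{\left(g \right)} = 83 + g$
$\frac{t}{K{\left(-168 \right)}} + \frac{D}{17020} = - \frac{13069}{83 - 168} + \frac{21025}{17020} = - \frac{13069}{-85} + 21025 \cdot \frac{1}{17020} = \left(-13069\right) \left(- \frac{1}{85}\right) + \frac{4205}{3404} = \frac{13069}{85} + \frac{4205}{3404} = \frac{44844301}{289340}$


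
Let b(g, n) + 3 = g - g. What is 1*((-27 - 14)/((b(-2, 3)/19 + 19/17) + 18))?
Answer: -13243/6124 ≈ -2.1625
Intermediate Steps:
b(g, n) = -3 (b(g, n) = -3 + (g - g) = -3 + 0 = -3)
1*((-27 - 14)/((b(-2, 3)/19 + 19/17) + 18)) = 1*((-27 - 14)/((-3/19 + 19/17) + 18)) = 1*(-41/((-3*1/19 + 19*(1/17)) + 18)) = 1*(-41/((-3/19 + 19/17) + 18)) = 1*(-41/(310/323 + 18)) = 1*(-41/6124/323) = 1*(-41*323/6124) = 1*(-13243/6124) = -13243/6124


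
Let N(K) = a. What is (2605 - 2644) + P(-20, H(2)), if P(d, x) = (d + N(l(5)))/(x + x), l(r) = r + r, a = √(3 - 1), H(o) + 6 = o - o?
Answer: -112/3 - √2/12 ≈ -37.451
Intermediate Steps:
H(o) = -6 (H(o) = -6 + (o - o) = -6 + 0 = -6)
a = √2 ≈ 1.4142
l(r) = 2*r
N(K) = √2
P(d, x) = (d + √2)/(2*x) (P(d, x) = (d + √2)/(x + x) = (d + √2)/((2*x)) = (d + √2)*(1/(2*x)) = (d + √2)/(2*x))
(2605 - 2644) + P(-20, H(2)) = (2605 - 2644) + (½)*(-20 + √2)/(-6) = -39 + (½)*(-⅙)*(-20 + √2) = -39 + (5/3 - √2/12) = -112/3 - √2/12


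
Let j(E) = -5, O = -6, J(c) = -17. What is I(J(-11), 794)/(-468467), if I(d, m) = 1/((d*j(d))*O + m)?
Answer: -1/133044628 ≈ -7.5163e-9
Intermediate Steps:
I(d, m) = 1/(m + 30*d) (I(d, m) = 1/((d*(-5))*(-6) + m) = 1/(-5*d*(-6) + m) = 1/(30*d + m) = 1/(m + 30*d))
I(J(-11), 794)/(-468467) = 1/((794 + 30*(-17))*(-468467)) = -1/468467/(794 - 510) = -1/468467/284 = (1/284)*(-1/468467) = -1/133044628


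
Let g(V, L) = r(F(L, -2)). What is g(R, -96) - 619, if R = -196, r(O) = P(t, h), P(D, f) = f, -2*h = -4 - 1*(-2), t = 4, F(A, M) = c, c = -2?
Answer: -618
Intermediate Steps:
F(A, M) = -2
h = 1 (h = -(-4 - 1*(-2))/2 = -(-4 + 2)/2 = -½*(-2) = 1)
r(O) = 1
g(V, L) = 1
g(R, -96) - 619 = 1 - 619 = -618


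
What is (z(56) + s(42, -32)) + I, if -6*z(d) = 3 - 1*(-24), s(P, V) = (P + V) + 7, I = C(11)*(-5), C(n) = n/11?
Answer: 15/2 ≈ 7.5000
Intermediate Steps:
C(n) = n/11 (C(n) = n*(1/11) = n/11)
I = -5 (I = ((1/11)*11)*(-5) = 1*(-5) = -5)
s(P, V) = 7 + P + V
z(d) = -9/2 (z(d) = -(3 - 1*(-24))/6 = -(3 + 24)/6 = -⅙*27 = -9/2)
(z(56) + s(42, -32)) + I = (-9/2 + (7 + 42 - 32)) - 5 = (-9/2 + 17) - 5 = 25/2 - 5 = 15/2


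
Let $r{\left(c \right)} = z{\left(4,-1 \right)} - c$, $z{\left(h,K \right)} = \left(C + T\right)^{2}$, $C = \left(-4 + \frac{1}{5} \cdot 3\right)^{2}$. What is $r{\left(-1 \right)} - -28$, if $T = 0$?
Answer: $\frac{101646}{625} \approx 162.63$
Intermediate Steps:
$C = \frac{289}{25}$ ($C = \left(-4 + \frac{1}{5} \cdot 3\right)^{2} = \left(-4 + \frac{3}{5}\right)^{2} = \left(- \frac{17}{5}\right)^{2} = \frac{289}{25} \approx 11.56$)
$z{\left(h,K \right)} = \frac{83521}{625}$ ($z{\left(h,K \right)} = \left(\frac{289}{25} + 0\right)^{2} = \left(\frac{289}{25}\right)^{2} = \frac{83521}{625}$)
$r{\left(c \right)} = \frac{83521}{625} - c$
$r{\left(-1 \right)} - -28 = \left(\frac{83521}{625} - -1\right) - -28 = \left(\frac{83521}{625} + 1\right) + 28 = \frac{84146}{625} + 28 = \frac{101646}{625}$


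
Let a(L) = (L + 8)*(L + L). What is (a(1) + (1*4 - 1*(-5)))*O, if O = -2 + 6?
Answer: 108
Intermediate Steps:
a(L) = 2*L*(8 + L) (a(L) = (8 + L)*(2*L) = 2*L*(8 + L))
O = 4
(a(1) + (1*4 - 1*(-5)))*O = (2*1*(8 + 1) + (1*4 - 1*(-5)))*4 = (2*1*9 + (4 + 5))*4 = (18 + 9)*4 = 27*4 = 108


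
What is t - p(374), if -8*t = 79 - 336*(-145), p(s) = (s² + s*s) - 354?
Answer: -2283983/8 ≈ -2.8550e+5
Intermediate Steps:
p(s) = -354 + 2*s² (p(s) = (s² + s²) - 354 = 2*s² - 354 = -354 + 2*s²)
t = -48799/8 (t = -(79 - 336*(-145))/8 = -(79 + 48720)/8 = -⅛*48799 = -48799/8 ≈ -6099.9)
t - p(374) = -48799/8 - (-354 + 2*374²) = -48799/8 - (-354 + 2*139876) = -48799/8 - (-354 + 279752) = -48799/8 - 1*279398 = -48799/8 - 279398 = -2283983/8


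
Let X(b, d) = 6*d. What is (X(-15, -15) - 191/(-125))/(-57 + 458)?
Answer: -11059/50125 ≈ -0.22063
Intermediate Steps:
(X(-15, -15) - 191/(-125))/(-57 + 458) = (6*(-15) - 191/(-125))/(-57 + 458) = (-90 - 191*(-1/125))/401 = (-90 + 191/125)*(1/401) = -11059/125*1/401 = -11059/50125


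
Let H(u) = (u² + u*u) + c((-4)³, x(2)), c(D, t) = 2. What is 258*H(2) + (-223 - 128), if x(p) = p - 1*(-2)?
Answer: 2229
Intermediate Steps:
x(p) = 2 + p (x(p) = p + 2 = 2 + p)
H(u) = 2 + 2*u² (H(u) = (u² + u*u) + 2 = (u² + u²) + 2 = 2*u² + 2 = 2 + 2*u²)
258*H(2) + (-223 - 128) = 258*(2 + 2*2²) + (-223 - 128) = 258*(2 + 2*4) - 351 = 258*(2 + 8) - 351 = 258*10 - 351 = 2580 - 351 = 2229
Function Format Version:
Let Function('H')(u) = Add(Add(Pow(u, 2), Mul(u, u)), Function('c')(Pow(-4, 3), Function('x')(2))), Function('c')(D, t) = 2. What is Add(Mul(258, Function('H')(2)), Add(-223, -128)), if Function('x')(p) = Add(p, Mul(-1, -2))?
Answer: 2229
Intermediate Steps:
Function('x')(p) = Add(2, p) (Function('x')(p) = Add(p, 2) = Add(2, p))
Function('H')(u) = Add(2, Mul(2, Pow(u, 2))) (Function('H')(u) = Add(Add(Pow(u, 2), Mul(u, u)), 2) = Add(Add(Pow(u, 2), Pow(u, 2)), 2) = Add(Mul(2, Pow(u, 2)), 2) = Add(2, Mul(2, Pow(u, 2))))
Add(Mul(258, Function('H')(2)), Add(-223, -128)) = Add(Mul(258, Add(2, Mul(2, Pow(2, 2)))), Add(-223, -128)) = Add(Mul(258, Add(2, Mul(2, 4))), -351) = Add(Mul(258, Add(2, 8)), -351) = Add(Mul(258, 10), -351) = Add(2580, -351) = 2229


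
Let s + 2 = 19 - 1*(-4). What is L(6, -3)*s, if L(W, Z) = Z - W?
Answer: -189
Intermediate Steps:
s = 21 (s = -2 + (19 - 1*(-4)) = -2 + (19 + 4) = -2 + 23 = 21)
L(6, -3)*s = (-3 - 1*6)*21 = (-3 - 6)*21 = -9*21 = -189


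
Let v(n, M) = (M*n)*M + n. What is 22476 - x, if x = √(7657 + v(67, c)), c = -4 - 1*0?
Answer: 22476 - 2*√2199 ≈ 22382.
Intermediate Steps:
c = -4 (c = -4 + 0 = -4)
v(n, M) = n + n*M² (v(n, M) = n*M² + n = n + n*M²)
x = 2*√2199 (x = √(7657 + 67*(1 + (-4)²)) = √(7657 + 67*(1 + 16)) = √(7657 + 67*17) = √(7657 + 1139) = √8796 = 2*√2199 ≈ 93.787)
22476 - x = 22476 - 2*√2199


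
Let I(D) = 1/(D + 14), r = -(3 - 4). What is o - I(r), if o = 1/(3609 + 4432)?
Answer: -8026/120615 ≈ -0.066542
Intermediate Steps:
r = 1 (r = -1*(-1) = 1)
I(D) = 1/(14 + D)
o = 1/8041 ≈ 0.00012436
o - I(r) = 1/8041 - 1/(14 + 1) = 1/8041 - 1/15 = -8026/120615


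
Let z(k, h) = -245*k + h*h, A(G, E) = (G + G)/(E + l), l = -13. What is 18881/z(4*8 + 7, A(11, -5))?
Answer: -1529361/773834 ≈ -1.9763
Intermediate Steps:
A(G, E) = 2*G/(-13 + E) (A(G, E) = (G + G)/(E - 13) = (2*G)/(-13 + E) = 2*G/(-13 + E))
z(k, h) = h**2 - 245*k (z(k, h) = -245*k + h**2 = h**2 - 245*k)
18881/z(4*8 + 7, A(11, -5)) = 18881/((2*11/(-13 - 5))**2 - 245*(4*8 + 7)) = 18881/((2*11/(-18))**2 - 245*(32 + 7)) = 18881/((2*11*(-1/18))**2 - 245*39) = 18881/((-11/9)**2 - 9555) = 18881/(121/81 - 9555) = 18881/(-773834/81) = 18881*(-81/773834) = -1529361/773834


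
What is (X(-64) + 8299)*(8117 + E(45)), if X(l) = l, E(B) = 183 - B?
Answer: 67979925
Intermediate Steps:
(X(-64) + 8299)*(8117 + E(45)) = (-64 + 8299)*(8117 + (183 - 1*45)) = 8235*(8117 + (183 - 45)) = 8235*(8117 + 138) = 8235*8255 = 67979925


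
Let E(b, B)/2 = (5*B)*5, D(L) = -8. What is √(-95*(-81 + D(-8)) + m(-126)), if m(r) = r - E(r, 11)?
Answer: √7779 ≈ 88.199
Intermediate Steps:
E(b, B) = 50*B (E(b, B) = 2*((5*B)*5) = 2*(25*B) = 50*B)
m(r) = -550 + r (m(r) = r - 50*11 = r - 1*550 = r - 550 = -550 + r)
√(-95*(-81 + D(-8)) + m(-126)) = √(-95*(-81 - 8) + (-550 - 126)) = √(-95*(-89) - 676) = √(8455 - 676) = √7779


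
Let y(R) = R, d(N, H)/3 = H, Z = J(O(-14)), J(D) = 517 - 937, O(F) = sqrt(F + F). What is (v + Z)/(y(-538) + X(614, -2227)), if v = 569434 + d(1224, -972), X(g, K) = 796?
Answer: 283049/129 ≈ 2194.2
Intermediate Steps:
O(F) = sqrt(2)*sqrt(F) (O(F) = sqrt(2*F) = sqrt(2)*sqrt(F))
J(D) = -420
Z = -420
d(N, H) = 3*H
v = 566518 (v = 569434 + 3*(-972) = 569434 - 2916 = 566518)
(v + Z)/(y(-538) + X(614, -2227)) = (566518 - 420)/(-538 + 796) = 566098/258 = 566098*(1/258) = 283049/129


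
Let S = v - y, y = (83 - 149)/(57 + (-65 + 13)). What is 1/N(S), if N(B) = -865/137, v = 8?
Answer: -137/865 ≈ -0.15838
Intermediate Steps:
y = -66/5 (y = -66/(57 - 52) = -66/5 ≈ -13.200)
S = 106/5 (S = 8 - 1*(-66/5) = 8 + 66/5 = 106/5 ≈ 21.200)
N(B) = -865/137 (N(B) = -865*1/137 = -865/137)
1/N(S) = 1/(-865/137) = -137/865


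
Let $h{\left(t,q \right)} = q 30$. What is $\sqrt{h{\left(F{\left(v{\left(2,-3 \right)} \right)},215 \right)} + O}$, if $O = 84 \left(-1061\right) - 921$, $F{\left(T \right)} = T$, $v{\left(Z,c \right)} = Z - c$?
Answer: $i \sqrt{83595} \approx 289.13 i$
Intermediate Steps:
$h{\left(t,q \right)} = 30 q$
$O = -90045$ ($O = -89124 - 921 = -90045$)
$\sqrt{h{\left(F{\left(v{\left(2,-3 \right)} \right)},215 \right)} + O} = \sqrt{30 \cdot 215 - 90045} = \sqrt{6450 - 90045} = \sqrt{-83595} = i \sqrt{83595}$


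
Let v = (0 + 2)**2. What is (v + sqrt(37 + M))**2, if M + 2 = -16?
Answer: (4 + sqrt(19))**2 ≈ 69.871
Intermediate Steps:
M = -18 (M = -2 - 16 = -18)
v = 4 (v = 2**2 = 4)
(v + sqrt(37 + M))**2 = (4 + sqrt(37 - 18))**2 = (4 + sqrt(19))**2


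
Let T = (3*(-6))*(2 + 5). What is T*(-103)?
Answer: 12978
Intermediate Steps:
T = -126 (T = -18*7 = -126)
T*(-103) = -126*(-103) = 12978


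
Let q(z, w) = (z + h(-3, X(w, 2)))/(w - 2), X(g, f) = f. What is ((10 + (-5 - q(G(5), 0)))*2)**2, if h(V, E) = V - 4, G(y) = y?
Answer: 64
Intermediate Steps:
h(V, E) = -4 + V
q(z, w) = (-7 + z)/(-2 + w) (q(z, w) = (z + (-4 - 3))/(w - 2) = (z - 7)/(-2 + w) = (-7 + z)/(-2 + w))
((10 + (-5 - q(G(5), 0)))*2)**2 = ((10 + (-5 - (-7 + 5)/(-2 + 0)))*2)**2 = ((10 + (-5 - (-2)/(-2)))*2)**2 = ((10 + (-5 - (-1)*(-2)/2))*2)**2 = ((10 + (-5 - 1*1))*2)**2 = ((10 + (-5 - 1))*2)**2 = ((10 - 6)*2)**2 = (4*2)**2 = 8**2 = 64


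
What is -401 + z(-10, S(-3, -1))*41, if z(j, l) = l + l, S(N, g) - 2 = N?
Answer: -483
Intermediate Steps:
S(N, g) = 2 + N
z(j, l) = 2*l
-401 + z(-10, S(-3, -1))*41 = -401 + (2*(2 - 3))*41 = -401 + (2*(-1))*41 = -401 - 2*41 = -401 - 82 = -483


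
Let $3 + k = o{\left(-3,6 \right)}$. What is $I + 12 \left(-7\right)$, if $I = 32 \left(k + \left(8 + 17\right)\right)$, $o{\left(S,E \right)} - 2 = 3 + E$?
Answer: $972$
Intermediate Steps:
$o{\left(S,E \right)} = 5 + E$ ($o{\left(S,E \right)} = 2 + \left(3 + E\right) = 5 + E$)
$k = 8$ ($k = -3 + \left(5 + 6\right) = -3 + 11 = 8$)
$I = 1056$ ($I = 32 \left(8 + \left(8 + 17\right)\right) = 32 \left(8 + 25\right) = 32 \cdot 33 = 1056$)
$I + 12 \left(-7\right) = 1056 + 12 \left(-7\right) = 1056 - 84 = 972$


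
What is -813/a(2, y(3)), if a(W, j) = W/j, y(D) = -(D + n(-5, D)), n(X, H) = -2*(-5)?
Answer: 10569/2 ≈ 5284.5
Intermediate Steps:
n(X, H) = 10
y(D) = -10 - D (y(D) = -(D + 10) = -(10 + D) = -10 - D)
-813/a(2, y(3)) = -813/(2/(-10 - 1*3)) = -813/(2/(-10 - 3)) = -813/(2/(-13)) = -813/(2*(-1/13)) = -813/(-2/13) = -813*(-13/2) = 10569/2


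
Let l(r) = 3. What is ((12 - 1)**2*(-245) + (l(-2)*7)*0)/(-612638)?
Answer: 29645/612638 ≈ 0.048389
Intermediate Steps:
((12 - 1)**2*(-245) + (l(-2)*7)*0)/(-612638) = ((12 - 1)**2*(-245) + (3*7)*0)/(-612638) = (11**2*(-245) + 21*0)*(-1/612638) = (121*(-245) + 0)*(-1/612638) = (-29645 + 0)*(-1/612638) = -29645*(-1/612638) = 29645/612638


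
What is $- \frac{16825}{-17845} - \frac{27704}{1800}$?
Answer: $- \frac{11602322}{803025} \approx -14.448$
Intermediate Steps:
$- \frac{16825}{-17845} - \frac{27704}{1800} = \left(-16825\right) \left(- \frac{1}{17845}\right) - \frac{3463}{225} = \frac{3365}{3569} - \frac{3463}{225} = - \frac{11602322}{803025}$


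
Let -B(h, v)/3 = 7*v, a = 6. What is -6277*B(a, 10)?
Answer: 1318170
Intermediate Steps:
B(h, v) = -21*v
-6277*B(a, 10) = -(-131817)*10 = -6277*(-210) = 1318170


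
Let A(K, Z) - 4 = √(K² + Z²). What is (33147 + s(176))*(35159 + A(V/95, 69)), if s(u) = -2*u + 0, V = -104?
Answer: 1153170585 + 6559*√42978841/19 ≈ 1.1554e+9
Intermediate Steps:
A(K, Z) = 4 + √(K² + Z²)
s(u) = -2*u
(33147 + s(176))*(35159 + A(V/95, 69)) = (33147 - 2*176)*(35159 + (4 + √((-104/95)² + 69²))) = (33147 - 352)*(35159 + (4 + √((-104*1/95)² + 4761))) = 32795*(35159 + (4 + √((-104/95)² + 4761))) = 32795*(35159 + (4 + √(10816/9025 + 4761))) = 32795*(35159 + (4 + √(42978841/9025))) = 32795*(35159 + (4 + √42978841/95)) = 32795*(35163 + √42978841/95) = 1153170585 + 6559*√42978841/19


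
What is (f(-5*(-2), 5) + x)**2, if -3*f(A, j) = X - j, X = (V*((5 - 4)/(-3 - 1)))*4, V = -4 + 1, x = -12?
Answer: 1156/9 ≈ 128.44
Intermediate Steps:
V = -3
X = 3 (X = -3*(5 - 4)/(-3 - 1)*4 = -3/(-4)*4 = -3*(-1)/4*4 = -3*(-1/4)*4 = (3/4)*4 = 3)
f(A, j) = -1 + j/3 (f(A, j) = -(3 - j)/3 = -1 + j/3)
(f(-5*(-2), 5) + x)**2 = ((-1 + (1/3)*5) - 12)**2 = ((-1 + 5/3) - 12)**2 = (2/3 - 12)**2 = (-34/3)**2 = 1156/9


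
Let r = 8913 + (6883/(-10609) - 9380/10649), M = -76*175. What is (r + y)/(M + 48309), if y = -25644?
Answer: -1890361566658/3955150212169 ≈ -0.47795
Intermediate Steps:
M = -13300
r = 1006775513546/112975241 (r = 8913 + (6883*(-1/10609) - 9380*1/10649) = 8913 + (-6883/10609 - 9380/10649) = 8913 - 172809487/112975241 = 1006775513546/112975241 ≈ 8911.5)
(r + y)/(M + 48309) = (1006775513546/112975241 - 25644)/(-13300 + 48309) = -1890361566658/112975241/35009 = -1890361566658/112975241*1/35009 = -1890361566658/3955150212169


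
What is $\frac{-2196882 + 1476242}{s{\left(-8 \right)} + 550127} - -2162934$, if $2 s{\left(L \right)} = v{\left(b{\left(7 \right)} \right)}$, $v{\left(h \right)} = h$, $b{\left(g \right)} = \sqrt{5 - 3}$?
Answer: $\frac{1309178670642319478}{605279432257} + \frac{720640 \sqrt{2}}{605279432257} \approx 2.1629 \cdot 10^{6}$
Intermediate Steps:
$b{\left(g \right)} = \sqrt{2}$
$s{\left(L \right)} = \frac{\sqrt{2}}{2}$
$\frac{-2196882 + 1476242}{s{\left(-8 \right)} + 550127} - -2162934 = \frac{-2196882 + 1476242}{\frac{\sqrt{2}}{2} + 550127} - -2162934 = - \frac{720640}{550127 + \frac{\sqrt{2}}{2}} + 2162934 = 2162934 - \frac{720640}{550127 + \frac{\sqrt{2}}{2}}$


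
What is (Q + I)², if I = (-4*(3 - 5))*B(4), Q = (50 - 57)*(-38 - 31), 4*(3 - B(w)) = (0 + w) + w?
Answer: 241081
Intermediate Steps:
B(w) = 3 - w/2 (B(w) = 3 - ((0 + w) + w)/4 = 3 - (w + w)/4 = 3 - w/2)
Q = 483 (Q = -7*(-69) = 483)
I = 8 (I = (-4*(3 - 5))*(3 - ½*4) = (-4*(-2))*(3 - 2) = 8*1 = 8)
(Q + I)² = (483 + 8)² = 491² = 241081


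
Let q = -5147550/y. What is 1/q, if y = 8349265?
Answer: -1669853/1029510 ≈ -1.6220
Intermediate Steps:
q = -1029510/1669853 (q = -5147550/8349265 = -5147550*1/8349265 = -1029510/1669853 ≈ -0.61653)
1/q = 1/(-1029510/1669853) = -1669853/1029510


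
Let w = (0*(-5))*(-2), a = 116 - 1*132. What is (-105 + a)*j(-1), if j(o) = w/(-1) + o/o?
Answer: -121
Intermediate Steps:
a = -16 (a = 116 - 132 = -16)
w = 0 (w = 0*(-2) = 0)
j(o) = 1 (j(o) = 0/(-1) + o/o = 0*(-1) + 1 = 0 + 1 = 1)
(-105 + a)*j(-1) = (-105 - 16)*1 = -121*1 = -121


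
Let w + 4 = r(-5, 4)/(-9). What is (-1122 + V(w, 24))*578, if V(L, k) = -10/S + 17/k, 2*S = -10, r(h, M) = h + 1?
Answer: -7763407/12 ≈ -6.4695e+5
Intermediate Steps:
r(h, M) = 1 + h
S = -5 (S = (1/2)*(-10) = -5)
w = -32/9 (w = -4 + (1 - 5)/(-9) = -4 - 4*(-1/9) = -4 + 4/9 = -32/9 ≈ -3.5556)
V(L, k) = 2 + 17/k (V(L, k) = -10/(-5) + 17/k = -10*(-1/5) + 17/k = 2 + 17/k)
(-1122 + V(w, 24))*578 = (-1122 + (2 + 17/24))*578 = (-1122 + 65/24)*578 = -26863/24*578 = -7763407/12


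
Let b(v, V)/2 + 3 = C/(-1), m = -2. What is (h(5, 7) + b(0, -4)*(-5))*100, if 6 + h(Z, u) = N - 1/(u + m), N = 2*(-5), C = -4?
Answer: -2620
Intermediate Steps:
N = -10
b(v, V) = 2 (b(v, V) = -6 + 2*(-4/(-1)) = -6 + 2*(-4*(-1)) = -6 + 2*4 = -6 + 8 = 2)
h(Z, u) = -16 - 1/(-2 + u) (h(Z, u) = -6 + (-10 - 1/(u - 2)) = -6 + (-10 - 1/(-2 + u)) = -16 - 1/(-2 + u))
(h(5, 7) + b(0, -4)*(-5))*100 = ((31 - 16*7)/(-2 + 7) + 2*(-5))*100 = ((31 - 112)/5 - 10)*100 = ((⅕)*(-81) - 10)*100 = (-81/5 - 10)*100 = -131/5*100 = -2620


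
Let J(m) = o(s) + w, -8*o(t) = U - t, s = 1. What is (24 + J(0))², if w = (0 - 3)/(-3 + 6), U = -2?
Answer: 34969/64 ≈ 546.39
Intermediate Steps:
o(t) = ¼ + t/8 (o(t) = -(-2 - t)/8 = ¼ + t/8)
w = -1 (w = -3/3 = -3*⅓ = -1)
J(m) = -5/8 (J(m) = (¼ + (⅛)*1) - 1 = (¼ + ⅛) - 1 = 3/8 - 1 = -5/8)
(24 + J(0))² = (24 - 5/8)² = (187/8)² = 34969/64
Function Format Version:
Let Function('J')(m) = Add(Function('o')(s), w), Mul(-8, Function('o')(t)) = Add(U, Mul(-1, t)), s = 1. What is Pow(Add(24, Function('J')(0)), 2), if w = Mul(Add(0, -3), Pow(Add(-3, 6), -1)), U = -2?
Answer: Rational(34969, 64) ≈ 546.39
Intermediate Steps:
Function('o')(t) = Add(Rational(1, 4), Mul(Rational(1, 8), t)) (Function('o')(t) = Mul(Rational(-1, 8), Add(-2, Mul(-1, t))) = Add(Rational(1, 4), Mul(Rational(1, 8), t)))
w = -1 (w = Mul(-3, Pow(3, -1)) = Mul(-3, Rational(1, 3)) = -1)
Function('J')(m) = Rational(-5, 8) (Function('J')(m) = Add(Add(Rational(1, 4), Mul(Rational(1, 8), 1)), -1) = Add(Add(Rational(1, 4), Rational(1, 8)), -1) = Add(Rational(3, 8), -1) = Rational(-5, 8))
Pow(Add(24, Function('J')(0)), 2) = Pow(Add(24, Rational(-5, 8)), 2) = Pow(Rational(187, 8), 2) = Rational(34969, 64)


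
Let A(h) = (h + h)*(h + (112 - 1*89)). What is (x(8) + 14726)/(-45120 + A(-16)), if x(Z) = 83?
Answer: -14809/45344 ≈ -0.32659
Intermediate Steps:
A(h) = 2*h*(23 + h) (A(h) = (2*h)*(h + (112 - 89)) = (2*h)*(h + 23) = (2*h)*(23 + h) = 2*h*(23 + h))
(x(8) + 14726)/(-45120 + A(-16)) = (83 + 14726)/(-45120 + 2*(-16)*(23 - 16)) = 14809/(-45120 + 2*(-16)*7) = 14809/(-45120 - 224) = 14809/(-45344) = 14809*(-1/45344) = -14809/45344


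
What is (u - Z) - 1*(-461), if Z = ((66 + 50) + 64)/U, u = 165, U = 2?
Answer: 536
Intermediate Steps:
Z = 90 (Z = ((66 + 50) + 64)/2 = (116 + 64)*(1/2) = 180*(1/2) = 90)
(u - Z) - 1*(-461) = (165 - 1*90) - 1*(-461) = (165 - 90) + 461 = 75 + 461 = 536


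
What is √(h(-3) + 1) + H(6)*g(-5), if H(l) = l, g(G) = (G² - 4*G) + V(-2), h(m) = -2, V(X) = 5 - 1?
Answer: 294 + I ≈ 294.0 + 1.0*I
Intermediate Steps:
V(X) = 4
g(G) = 4 + G² - 4*G (g(G) = (G² - 4*G) + 4 = 4 + G² - 4*G)
√(h(-3) + 1) + H(6)*g(-5) = √(-2 + 1) + 6*(4 + (-5)² - 4*(-5)) = √(-1) + 6*(4 + 25 + 20) = I + 6*49 = I + 294 = 294 + I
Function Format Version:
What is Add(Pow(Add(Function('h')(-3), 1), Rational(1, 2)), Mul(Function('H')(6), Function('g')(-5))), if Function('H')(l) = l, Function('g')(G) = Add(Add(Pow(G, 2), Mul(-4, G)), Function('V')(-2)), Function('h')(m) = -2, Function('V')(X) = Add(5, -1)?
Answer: Add(294, I) ≈ Add(294.00, Mul(1.0000, I))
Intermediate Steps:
Function('V')(X) = 4
Function('g')(G) = Add(4, Pow(G, 2), Mul(-4, G)) (Function('g')(G) = Add(Add(Pow(G, 2), Mul(-4, G)), 4) = Add(4, Pow(G, 2), Mul(-4, G)))
Add(Pow(Add(Function('h')(-3), 1), Rational(1, 2)), Mul(Function('H')(6), Function('g')(-5))) = Add(Pow(Add(-2, 1), Rational(1, 2)), Mul(6, Add(4, Pow(-5, 2), Mul(-4, -5)))) = Add(Pow(-1, Rational(1, 2)), Mul(6, Add(4, 25, 20))) = Add(I, Mul(6, 49)) = Add(I, 294) = Add(294, I)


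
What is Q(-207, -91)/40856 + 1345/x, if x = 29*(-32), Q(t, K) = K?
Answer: -6879471/4739296 ≈ -1.4516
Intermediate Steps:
x = -928
Q(-207, -91)/40856 + 1345/x = -91/40856 + 1345/(-928) = -91*1/40856 + 1345*(-1/928) = -91/40856 - 1345/928 = -6879471/4739296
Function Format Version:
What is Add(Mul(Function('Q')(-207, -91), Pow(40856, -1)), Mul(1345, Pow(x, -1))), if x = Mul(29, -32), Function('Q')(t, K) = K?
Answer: Rational(-6879471, 4739296) ≈ -1.4516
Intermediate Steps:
x = -928
Add(Mul(Function('Q')(-207, -91), Pow(40856, -1)), Mul(1345, Pow(x, -1))) = Add(Mul(-91, Pow(40856, -1)), Mul(1345, Pow(-928, -1))) = Add(Mul(-91, Rational(1, 40856)), Mul(1345, Rational(-1, 928))) = Add(Rational(-91, 40856), Rational(-1345, 928)) = Rational(-6879471, 4739296)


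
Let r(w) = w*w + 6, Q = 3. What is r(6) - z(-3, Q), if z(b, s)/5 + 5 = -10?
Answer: 117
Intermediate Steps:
r(w) = 6 + w² (r(w) = w² + 6 = 6 + w²)
z(b, s) = -75 (z(b, s) = -25 + 5*(-10) = -25 - 50 = -75)
r(6) - z(-3, Q) = (6 + 6²) - 1*(-75) = (6 + 36) + 75 = 42 + 75 = 117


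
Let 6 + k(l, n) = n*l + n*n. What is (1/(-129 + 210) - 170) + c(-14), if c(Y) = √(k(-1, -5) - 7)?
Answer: -13769/81 + √17 ≈ -165.86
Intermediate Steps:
k(l, n) = -6 + n² + l*n (k(l, n) = -6 + (n*l + n*n) = -6 + (l*n + n²) = -6 + (n² + l*n) = -6 + n² + l*n)
c(Y) = √17 (c(Y) = √((-6 + (-5)² - 1*(-5)) - 7) = √((-6 + 25 + 5) - 7) = √(24 - 7) = √17)
(1/(-129 + 210) - 170) + c(-14) = (1/(-129 + 210) - 170) + √17 = (1/81 - 170) + √17 = -13769/81 + √17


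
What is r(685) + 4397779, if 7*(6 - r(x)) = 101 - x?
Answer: 30785079/7 ≈ 4.3979e+6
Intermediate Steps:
r(x) = -59/7 + x/7 (r(x) = 6 - (101 - x)/7 = 6 + (-101/7 + x/7) = -59/7 + x/7)
r(685) + 4397779 = (-59/7 + (⅐)*685) + 4397779 = (-59/7 + 685/7) + 4397779 = 626/7 + 4397779 = 30785079/7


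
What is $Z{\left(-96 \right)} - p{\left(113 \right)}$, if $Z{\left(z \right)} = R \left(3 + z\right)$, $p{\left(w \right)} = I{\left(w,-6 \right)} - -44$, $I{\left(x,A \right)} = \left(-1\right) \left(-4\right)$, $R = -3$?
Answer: $231$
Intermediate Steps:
$I{\left(x,A \right)} = 4$
$p{\left(w \right)} = 48$ ($p{\left(w \right)} = 4 - -44 = 4 + 44 = 48$)
$Z{\left(z \right)} = -9 - 3 z$ ($Z{\left(z \right)} = - 3 \left(3 + z\right) = -9 - 3 z$)
$Z{\left(-96 \right)} - p{\left(113 \right)} = \left(-9 - -288\right) - 48 = \left(-9 + 288\right) - 48 = 279 - 48 = 231$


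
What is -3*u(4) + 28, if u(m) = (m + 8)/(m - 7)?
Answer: 40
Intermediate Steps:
u(m) = (8 + m)/(-7 + m)
-3*u(4) + 28 = -3*(8 + 4)/(-7 + 4) + 28 = -3*12/(-3) + 28 = -(-1)*12 + 28 = -3*(-4) + 28 = 12 + 28 = 40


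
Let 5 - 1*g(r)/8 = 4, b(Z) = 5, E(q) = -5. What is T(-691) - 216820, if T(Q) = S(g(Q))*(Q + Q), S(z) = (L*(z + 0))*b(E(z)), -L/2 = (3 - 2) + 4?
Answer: 335980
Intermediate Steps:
g(r) = 8 (g(r) = 40 - 8*4 = 40 - 32 = 8)
L = -10 (L = -2*((3 - 2) + 4) = -2*(1 + 4) = -2*5 = -10)
S(z) = -50*z (S(z) = -10*(z + 0)*5 = -10*z*5 = -50*z)
T(Q) = -800*Q (T(Q) = (-50*8)*(Q + Q) = -800*Q)
T(-691) - 216820 = -800*(-691) - 216820 = 552800 - 216820 = 335980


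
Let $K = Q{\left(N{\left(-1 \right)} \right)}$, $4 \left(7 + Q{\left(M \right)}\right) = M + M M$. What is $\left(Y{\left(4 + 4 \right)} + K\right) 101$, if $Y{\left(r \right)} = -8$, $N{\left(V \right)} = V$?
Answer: $-1515$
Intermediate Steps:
$Q{\left(M \right)} = -7 + \frac{M}{4} + \frac{M^{2}}{4}$ ($Q{\left(M \right)} = -7 + \frac{M + M M}{4} = -7 + \frac{M + M^{2}}{4} = -7 + \left(\frac{M}{4} + \frac{M^{2}}{4}\right) = -7 + \frac{M}{4} + \frac{M^{2}}{4}$)
$K = -7$ ($K = -7 + \frac{1}{4} \left(-1\right) + \frac{\left(-1\right)^{2}}{4} = -7 - \frac{1}{4} + \frac{1}{4} \cdot 1 = -7 - \frac{1}{4} + \frac{1}{4} = -7$)
$\left(Y{\left(4 + 4 \right)} + K\right) 101 = \left(-8 - 7\right) 101 = \left(-15\right) 101 = -1515$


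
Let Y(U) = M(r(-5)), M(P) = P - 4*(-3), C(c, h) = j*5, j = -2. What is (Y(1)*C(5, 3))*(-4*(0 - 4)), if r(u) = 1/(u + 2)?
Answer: -5600/3 ≈ -1866.7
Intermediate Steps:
C(c, h) = -10 (C(c, h) = -2*5 = -10)
r(u) = 1/(2 + u)
M(P) = 12 + P (M(P) = P + 12 = 12 + P)
Y(U) = 35/3 (Y(U) = 12 + 1/(2 - 5) = 12 + 1/(-3) = 12 - ⅓ = 35/3)
(Y(1)*C(5, 3))*(-4*(0 - 4)) = ((35/3)*(-10))*(-4*(0 - 4)) = -(-1400)*(-4)/3 = -350/3*16 = -5600/3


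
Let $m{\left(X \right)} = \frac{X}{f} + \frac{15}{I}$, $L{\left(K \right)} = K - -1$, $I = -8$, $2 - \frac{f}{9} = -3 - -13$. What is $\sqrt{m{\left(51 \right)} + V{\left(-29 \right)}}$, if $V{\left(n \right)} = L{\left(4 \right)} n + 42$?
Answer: $\frac{i \sqrt{3801}}{6} \approx 10.275 i$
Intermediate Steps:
$f = -72$ ($f = 18 - 9 \left(-3 - -13\right) = 18 - 9 \left(-3 + 13\right) = 18 - 90 = -72$)
$L{\left(K \right)} = 1 + K$ ($L{\left(K \right)} = K + 1 = 1 + K$)
$V{\left(n \right)} = 42 + 5 n$ ($V{\left(n \right)} = \left(1 + 4\right) n + 42 = 5 n + 42 = 42 + 5 n$)
$m{\left(X \right)} = - \frac{15}{8} - \frac{X}{72}$ ($m{\left(X \right)} = \frac{X}{-72} + \frac{15}{-8} = X \left(- \frac{1}{72}\right) + 15 \left(- \frac{1}{8}\right) = - \frac{X}{72} - \frac{15}{8} = - \frac{15}{8} - \frac{X}{72}$)
$\sqrt{m{\left(51 \right)} + V{\left(-29 \right)}} = \sqrt{\left(- \frac{15}{8} - \frac{17}{24}\right) + \left(42 + 5 \left(-29\right)\right)} = \sqrt{\left(- \frac{15}{8} - \frac{17}{24}\right) + \left(42 - 145\right)} = \sqrt{- \frac{31}{12} - 103} = \sqrt{- \frac{1267}{12}} = \frac{i \sqrt{3801}}{6}$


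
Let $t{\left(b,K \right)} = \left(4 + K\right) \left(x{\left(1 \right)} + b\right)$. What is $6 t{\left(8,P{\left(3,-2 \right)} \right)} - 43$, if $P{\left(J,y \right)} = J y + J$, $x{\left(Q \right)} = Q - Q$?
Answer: $5$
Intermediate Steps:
$x{\left(Q \right)} = 0$
$P{\left(J,y \right)} = J + J y$
$t{\left(b,K \right)} = b \left(4 + K\right)$ ($t{\left(b,K \right)} = \left(4 + K\right) \left(0 + b\right) = \left(4 + K\right) b = b \left(4 + K\right)$)
$6 t{\left(8,P{\left(3,-2 \right)} \right)} - 43 = 6 \cdot 8 \left(4 + 3 \left(1 - 2\right)\right) - 43 = 6 \cdot 8 \left(4 + 3 \left(-1\right)\right) - 43 = 6 \cdot 8 \left(4 - 3\right) - 43 = 6 \cdot 8 \cdot 1 - 43 = 6 \cdot 8 - 43 = 48 - 43 = 5$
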